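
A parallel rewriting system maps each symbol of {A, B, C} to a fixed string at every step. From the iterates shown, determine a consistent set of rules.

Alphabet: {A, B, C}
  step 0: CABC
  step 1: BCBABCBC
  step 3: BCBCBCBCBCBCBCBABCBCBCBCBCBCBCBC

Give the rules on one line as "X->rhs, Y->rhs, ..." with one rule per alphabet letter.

A->BA, B->BC, C->BC

  step 0 ⇒ step 1: CABC ⇒ BC·BA·BC·BC
    A ↦ BA
    B ↦ BC
    C ↦ BC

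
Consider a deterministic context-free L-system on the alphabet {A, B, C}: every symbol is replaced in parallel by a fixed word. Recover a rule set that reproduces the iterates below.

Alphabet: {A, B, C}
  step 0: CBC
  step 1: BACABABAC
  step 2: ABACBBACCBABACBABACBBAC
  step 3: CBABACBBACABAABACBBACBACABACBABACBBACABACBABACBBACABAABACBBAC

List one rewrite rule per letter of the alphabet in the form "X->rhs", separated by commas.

  step 2 ⇒ step 3: ABACBBACCBABACBABACBBAC ⇒ CB·ABA·CB·BAC·ABA·ABA·CB·BAC·BAC·ABA·CB·ABA·CB·BAC·ABA·CB·ABA·CB·BAC·ABA·ABA·CB·BAC
    A ↦ CB
    B ↦ ABA
    C ↦ BAC

A->CB, B->ABA, C->BAC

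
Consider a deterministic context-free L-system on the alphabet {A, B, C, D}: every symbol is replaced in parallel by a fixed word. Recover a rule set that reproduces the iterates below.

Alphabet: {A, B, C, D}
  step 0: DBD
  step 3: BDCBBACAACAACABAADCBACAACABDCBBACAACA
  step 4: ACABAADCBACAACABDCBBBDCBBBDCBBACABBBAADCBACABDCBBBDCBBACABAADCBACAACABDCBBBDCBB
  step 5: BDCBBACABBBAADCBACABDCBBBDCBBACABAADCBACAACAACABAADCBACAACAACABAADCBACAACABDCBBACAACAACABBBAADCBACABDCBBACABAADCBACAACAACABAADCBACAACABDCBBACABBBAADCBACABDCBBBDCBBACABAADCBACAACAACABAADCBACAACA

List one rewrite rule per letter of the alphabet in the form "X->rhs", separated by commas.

  step 4 ⇒ step 5: ACABAADCBACAACABDCBBBDCBBBDCBBACABBBAADCBACABDCBBBDCBBACABAADCBACAACABDCBBBDCBB ⇒ B·DCB·B·ACA·B·B·BAA·DCB·ACA·B·DCB·B·B·DCB·B·ACA·BAA·DCB·ACA·ACA·ACA·BAA·DCB·ACA·ACA·ACA·BAA·DCB·ACA·ACA·B·DCB·B·ACA·ACA·ACA·B·B·BAA·DCB·ACA·B·DCB·B·ACA·BAA·DCB·ACA·ACA·ACA·BAA·DCB·ACA·ACA·B·DCB·B·ACA·B·B·BAA·DCB·ACA·B·DCB·B·B·DCB·B·ACA·BAA·DCB·ACA·ACA·ACA·BAA·DCB·ACA·ACA
    A ↦ B
    B ↦ ACA
    C ↦ DCB
    D ↦ BAA

A->B, B->ACA, C->DCB, D->BAA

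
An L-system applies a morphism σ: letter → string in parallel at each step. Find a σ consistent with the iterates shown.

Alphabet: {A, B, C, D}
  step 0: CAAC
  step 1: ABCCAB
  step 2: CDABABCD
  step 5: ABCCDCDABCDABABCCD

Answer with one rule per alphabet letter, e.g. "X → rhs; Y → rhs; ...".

  step 1 ⇒ step 2: ABCCAB ⇒ C·D·AB·AB·C·D
    A ↦ C
    B ↦ D
    C ↦ AB
    D ↦ C  (constrained at step 2)

A->C, B->D, C->AB, D->C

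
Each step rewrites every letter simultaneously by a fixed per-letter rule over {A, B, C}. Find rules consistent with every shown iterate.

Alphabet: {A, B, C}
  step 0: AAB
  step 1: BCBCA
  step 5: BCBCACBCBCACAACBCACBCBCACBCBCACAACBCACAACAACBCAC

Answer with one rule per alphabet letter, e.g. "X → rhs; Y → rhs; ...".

A->BC, B->A, C->AC

  step 0 ⇒ step 1: AAB ⇒ BC·BC·A
    A ↦ BC
    B ↦ A
    C ↦ AC  (constrained at step 1)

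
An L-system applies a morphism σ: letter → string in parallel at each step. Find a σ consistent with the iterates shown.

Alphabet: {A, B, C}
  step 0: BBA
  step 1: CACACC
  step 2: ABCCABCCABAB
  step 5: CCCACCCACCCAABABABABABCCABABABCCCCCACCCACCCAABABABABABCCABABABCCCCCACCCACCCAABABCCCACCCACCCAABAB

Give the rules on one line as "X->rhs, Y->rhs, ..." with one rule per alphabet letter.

  step 1 ⇒ step 2: CACACC ⇒ AB·CC·AB·CC·AB·AB
    A ↦ CC
    C ↦ AB
  step 0 ⇒ step 1: BBA ⇒ CA·CA·CC
    B ↦ CA

A->CC, B->CA, C->AB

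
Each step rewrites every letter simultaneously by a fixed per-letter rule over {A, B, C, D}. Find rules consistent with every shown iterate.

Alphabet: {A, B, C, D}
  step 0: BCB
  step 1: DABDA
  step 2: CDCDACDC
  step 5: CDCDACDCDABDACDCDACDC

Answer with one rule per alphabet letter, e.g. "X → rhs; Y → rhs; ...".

A->DC, B->DA, C->B, D->C

  step 1 ⇒ step 2: DABDA ⇒ C·DC·DA·C·DC
    A ↦ DC
    B ↦ DA
    D ↦ C
  step 0 ⇒ step 1: BCB ⇒ DA·B·DA
    C ↦ B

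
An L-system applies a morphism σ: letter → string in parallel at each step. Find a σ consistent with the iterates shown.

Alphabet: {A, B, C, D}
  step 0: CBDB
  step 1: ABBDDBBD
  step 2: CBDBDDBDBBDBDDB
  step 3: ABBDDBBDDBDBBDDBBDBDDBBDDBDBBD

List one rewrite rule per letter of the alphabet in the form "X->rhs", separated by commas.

  step 2 ⇒ step 3: CBDBDDBDBBDBDDB ⇒ AB·BD·DB·BD·DB·DB·BD·DB·BD·BD·DB·BD·DB·DB·BD
    B ↦ BD
    C ↦ AB
    D ↦ DB
  step 1 ⇒ step 2: ABBDDBBD ⇒ C·BD·BD·DB·DB·BD·BD·DB
    A ↦ C

A->C, B->BD, C->AB, D->DB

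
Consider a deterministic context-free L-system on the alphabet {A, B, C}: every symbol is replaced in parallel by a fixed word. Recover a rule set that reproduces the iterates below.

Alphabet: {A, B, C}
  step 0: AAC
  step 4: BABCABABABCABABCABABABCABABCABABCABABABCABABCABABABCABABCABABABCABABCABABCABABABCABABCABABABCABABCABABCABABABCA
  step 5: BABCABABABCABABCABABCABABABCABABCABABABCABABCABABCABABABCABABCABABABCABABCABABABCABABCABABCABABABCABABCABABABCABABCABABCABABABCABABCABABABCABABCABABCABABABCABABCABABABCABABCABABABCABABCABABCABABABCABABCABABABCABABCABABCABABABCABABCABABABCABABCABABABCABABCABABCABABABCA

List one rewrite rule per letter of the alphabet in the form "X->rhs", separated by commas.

  step 4 ⇒ step 5: BABCABABABCABABCABABABCABABCABABCABABABCABABCABABABCABABCABABABCABABCABABCABABABCABABCABABABCABABCABABCABABABCA ⇒ BA·BCA·BA·BA·BCA·BA·BCA·BA·BCA·BA·BA·BCA·BA·BCA·BA·BA·BCA·BA·BCA·BA·BCA·BA·BA·BCA·BA·BCA·BA·BA·BCA·BA·BCA·BA·BA·BCA·BA·BCA·BA·BCA·BA·BA·BCA·BA·BCA·BA·BA·BCA·BA·BCA·BA·BCA·BA·BA·BCA·BA·BCA·BA·BA·BCA·BA·BCA·BA·BCA·BA·BA·BCA·BA·BCA·BA·BA·BCA·BA·BCA·BA·BA·BCA·BA·BCA·BA·BCA·BA·BA·BCA·BA·BCA·BA·BA·BCA·BA·BCA·BA·BCA·BA·BA·BCA·BA·BCA·BA·BA·BCA·BA·BCA·BA·BA·BCA·BA·BCA·BA·BCA·BA·BA·BCA
    A ↦ BCA
    B ↦ BA
    C ↦ BA

A->BCA, B->BA, C->BA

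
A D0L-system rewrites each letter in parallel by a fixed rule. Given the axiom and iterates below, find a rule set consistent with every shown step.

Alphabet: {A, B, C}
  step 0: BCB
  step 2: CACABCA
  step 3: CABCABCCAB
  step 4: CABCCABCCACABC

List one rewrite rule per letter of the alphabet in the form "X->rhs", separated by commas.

A->B, B->C, C->CA

  step 3 ⇒ step 4: CABCABCCAB ⇒ CA·B·C·CA·B·C·CA·CA·B·C
    A ↦ B
    B ↦ C
    C ↦ CA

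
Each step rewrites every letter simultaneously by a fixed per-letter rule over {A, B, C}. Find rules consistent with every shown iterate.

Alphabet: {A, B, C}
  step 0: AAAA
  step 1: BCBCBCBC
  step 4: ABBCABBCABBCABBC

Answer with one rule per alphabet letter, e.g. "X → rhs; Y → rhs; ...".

A->BC, B->A, C->B

  step 0 ⇒ step 1: AAAA ⇒ BC·BC·BC·BC
    A ↦ BC
    B ↦ A  (constrained at step 1)
    C ↦ B  (constrained at step 1)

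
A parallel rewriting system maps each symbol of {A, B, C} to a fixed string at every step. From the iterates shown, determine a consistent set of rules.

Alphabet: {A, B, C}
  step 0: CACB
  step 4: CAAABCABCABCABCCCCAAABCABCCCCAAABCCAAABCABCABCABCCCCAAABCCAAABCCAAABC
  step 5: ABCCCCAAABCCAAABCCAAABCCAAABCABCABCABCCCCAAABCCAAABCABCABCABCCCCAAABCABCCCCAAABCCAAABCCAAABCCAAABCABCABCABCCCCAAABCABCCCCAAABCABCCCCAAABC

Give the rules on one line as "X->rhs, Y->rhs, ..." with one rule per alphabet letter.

  step 4 ⇒ step 5: CAAABCABCABCABCCCCAAABCABCCCCAAABCCAAABCABCABCABCCCCAAABCCAAABCCAAABC ⇒ ABC·C·C·C·AA·ABC·C·AA·ABC·C·AA·ABC·C·AA·ABC·ABC·ABC·ABC·C·C·C·AA·ABC·C·AA·ABC·ABC·ABC·ABC·C·C·C·AA·ABC·ABC·C·C·C·AA·ABC·C·AA·ABC·C·AA·ABC·C·AA·ABC·ABC·ABC·ABC·C·C·C·AA·ABC·ABC·C·C·C·AA·ABC·ABC·C·C·C·AA·ABC
    A ↦ C
    B ↦ AA
    C ↦ ABC

A->C, B->AA, C->ABC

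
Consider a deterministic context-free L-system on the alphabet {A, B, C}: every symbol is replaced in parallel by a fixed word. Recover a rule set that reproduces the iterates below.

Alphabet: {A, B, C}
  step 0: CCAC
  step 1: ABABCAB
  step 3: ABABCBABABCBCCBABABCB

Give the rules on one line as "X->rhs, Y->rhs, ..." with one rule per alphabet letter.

A->C, B->CB, C->AB

  step 0 ⇒ step 1: CCAC ⇒ AB·AB·C·AB
    A ↦ C
    C ↦ AB
    B ↦ CB  (constrained at step 1)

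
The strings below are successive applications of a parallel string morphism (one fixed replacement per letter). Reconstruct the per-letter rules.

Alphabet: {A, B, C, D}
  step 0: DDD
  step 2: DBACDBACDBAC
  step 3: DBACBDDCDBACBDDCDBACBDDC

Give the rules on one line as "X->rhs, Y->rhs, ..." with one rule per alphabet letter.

A->BD, B->AC, C->DC, D->DB

  step 2 ⇒ step 3: DBACDBACDBAC ⇒ DB·AC·BD·DC·DB·AC·BD·DC·DB·AC·BD·DC
    A ↦ BD
    B ↦ AC
    C ↦ DC
    D ↦ DB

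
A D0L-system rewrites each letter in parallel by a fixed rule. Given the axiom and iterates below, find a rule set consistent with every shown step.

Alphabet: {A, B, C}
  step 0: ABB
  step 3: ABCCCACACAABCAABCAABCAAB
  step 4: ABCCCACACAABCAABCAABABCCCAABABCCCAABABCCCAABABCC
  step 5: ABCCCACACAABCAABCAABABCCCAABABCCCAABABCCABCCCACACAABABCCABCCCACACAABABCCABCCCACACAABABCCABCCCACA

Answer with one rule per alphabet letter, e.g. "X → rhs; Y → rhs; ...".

  step 4 ⇒ step 5: ABCCCACACAABCAABCAABABCCCAABABCCCAABABCCCAABABCC ⇒ AB·CC·CA·CA·CA·AB·CA·AB·CA·AB·AB·CC·CA·AB·AB·CC·CA·AB·AB·CC·AB·CC·CA·CA·CA·AB·AB·CC·AB·CC·CA·CA·CA·AB·AB·CC·AB·CC·CA·CA·CA·AB·AB·CC·AB·CC·CA·CA
    A ↦ AB
    B ↦ CC
    C ↦ CA

A->AB, B->CC, C->CA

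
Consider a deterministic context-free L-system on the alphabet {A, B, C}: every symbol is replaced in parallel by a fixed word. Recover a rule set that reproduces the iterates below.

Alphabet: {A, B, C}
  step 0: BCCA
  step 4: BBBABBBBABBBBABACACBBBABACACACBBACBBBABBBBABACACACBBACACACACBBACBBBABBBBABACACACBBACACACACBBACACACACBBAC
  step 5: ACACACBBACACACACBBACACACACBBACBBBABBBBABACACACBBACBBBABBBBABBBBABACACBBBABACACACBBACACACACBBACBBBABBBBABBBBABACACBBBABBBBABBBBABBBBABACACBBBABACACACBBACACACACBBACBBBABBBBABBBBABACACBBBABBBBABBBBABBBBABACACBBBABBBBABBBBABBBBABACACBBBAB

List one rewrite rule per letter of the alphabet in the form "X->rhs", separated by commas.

  step 4 ⇒ step 5: BBBABBBBABBBBABACACBBBABACACACBBACBBBABBBBABACACACBBACACACACBBACBBBABBBBABACACACBBACACACACBBACACACACBBAC ⇒ AC·AC·AC·BB·AC·AC·AC·AC·BB·AC·AC·AC·AC·BB·AC·BB·BAB·BB·BAB·AC·AC·AC·BB·AC·BB·BAB·BB·BAB·BB·BAB·AC·AC·BB·BAB·AC·AC·AC·BB·AC·AC·AC·AC·BB·AC·BB·BAB·BB·BAB·BB·BAB·AC·AC·BB·BAB·BB·BAB·BB·BAB·BB·BAB·AC·AC·BB·BAB·AC·AC·AC·BB·AC·AC·AC·AC·BB·AC·BB·BAB·BB·BAB·BB·BAB·AC·AC·BB·BAB·BB·BAB·BB·BAB·BB·BAB·AC·AC·BB·BAB·BB·BAB·BB·BAB·BB·BAB·AC·AC·BB·BAB
    A ↦ BB
    B ↦ AC
    C ↦ BAB

A->BB, B->AC, C->BAB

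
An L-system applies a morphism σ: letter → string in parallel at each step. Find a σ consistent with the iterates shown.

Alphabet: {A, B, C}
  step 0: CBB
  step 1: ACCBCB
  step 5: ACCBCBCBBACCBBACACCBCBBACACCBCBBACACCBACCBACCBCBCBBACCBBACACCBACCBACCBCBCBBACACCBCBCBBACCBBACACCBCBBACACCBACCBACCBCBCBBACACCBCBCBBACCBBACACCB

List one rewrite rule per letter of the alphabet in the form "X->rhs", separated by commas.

  step 0 ⇒ step 1: CBB ⇒ AC·CB·CB
    B ↦ CB
    C ↦ AC
    A ↦ CBB  (constrained at step 1)

A->CBB, B->CB, C->AC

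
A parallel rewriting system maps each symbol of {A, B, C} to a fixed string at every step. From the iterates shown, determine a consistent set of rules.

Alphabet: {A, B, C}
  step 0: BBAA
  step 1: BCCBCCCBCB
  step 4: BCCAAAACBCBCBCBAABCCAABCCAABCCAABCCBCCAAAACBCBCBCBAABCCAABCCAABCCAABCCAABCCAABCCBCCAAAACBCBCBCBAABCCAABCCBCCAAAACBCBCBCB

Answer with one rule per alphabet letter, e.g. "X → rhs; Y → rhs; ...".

  step 0 ⇒ step 1: BBAA ⇒ BCC·BCC·CB·CB
    A ↦ CB
    B ↦ BCC
    C ↦ AA  (constrained at step 1)

A->CB, B->BCC, C->AA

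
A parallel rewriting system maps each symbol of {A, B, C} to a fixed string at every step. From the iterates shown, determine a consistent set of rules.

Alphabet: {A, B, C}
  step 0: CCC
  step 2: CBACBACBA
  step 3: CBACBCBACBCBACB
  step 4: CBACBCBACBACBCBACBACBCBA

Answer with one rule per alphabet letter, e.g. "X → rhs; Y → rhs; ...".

  step 3 ⇒ step 4: CBACBCBACBCBACB ⇒ CB·A·CB·CB·A·CB·A·CB·CB·A·CB·A·CB·CB·A
    A ↦ CB
    B ↦ A
    C ↦ CB

A->CB, B->A, C->CB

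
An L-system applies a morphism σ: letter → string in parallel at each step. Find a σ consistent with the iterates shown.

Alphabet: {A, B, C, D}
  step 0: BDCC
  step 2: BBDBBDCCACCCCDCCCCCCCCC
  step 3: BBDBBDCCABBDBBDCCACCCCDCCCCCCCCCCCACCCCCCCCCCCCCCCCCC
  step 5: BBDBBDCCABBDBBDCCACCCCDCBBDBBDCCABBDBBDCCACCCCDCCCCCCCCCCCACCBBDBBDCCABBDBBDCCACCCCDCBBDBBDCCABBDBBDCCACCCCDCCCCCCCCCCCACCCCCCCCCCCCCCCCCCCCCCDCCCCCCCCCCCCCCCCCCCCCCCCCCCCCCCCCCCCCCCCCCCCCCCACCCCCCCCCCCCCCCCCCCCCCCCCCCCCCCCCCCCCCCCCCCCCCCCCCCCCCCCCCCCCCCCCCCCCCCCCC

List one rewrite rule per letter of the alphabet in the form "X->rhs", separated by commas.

A->DC, B->BBD, C->CC, D->CCA

  step 2 ⇒ step 3: BBDBBDCCACCCCDCCCCCCCCC ⇒ BBD·BBD·CCA·BBD·BBD·CCA·CC·CC·DC·CC·CC·CC·CC·CCA·CC·CC·CC·CC·CC·CC·CC·CC·CC
    A ↦ DC
    B ↦ BBD
    C ↦ CC
    D ↦ CCA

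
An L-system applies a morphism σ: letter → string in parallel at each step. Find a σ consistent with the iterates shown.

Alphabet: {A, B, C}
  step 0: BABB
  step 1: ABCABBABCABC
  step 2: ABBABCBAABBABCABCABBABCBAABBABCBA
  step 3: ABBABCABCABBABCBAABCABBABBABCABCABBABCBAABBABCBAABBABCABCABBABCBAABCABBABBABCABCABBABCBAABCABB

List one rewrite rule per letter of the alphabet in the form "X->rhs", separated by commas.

A->ABB, B->ABC, C->BA

  step 2 ⇒ step 3: ABBABCBAABBABCABCABBABCBAABBABCBA ⇒ ABB·ABC·ABC·ABB·ABC·BA·ABC·ABB·ABB·ABC·ABC·ABB·ABC·BA·ABB·ABC·BA·ABB·ABC·ABC·ABB·ABC·BA·ABC·ABB·ABB·ABC·ABC·ABB·ABC·BA·ABC·ABB
    A ↦ ABB
    B ↦ ABC
    C ↦ BA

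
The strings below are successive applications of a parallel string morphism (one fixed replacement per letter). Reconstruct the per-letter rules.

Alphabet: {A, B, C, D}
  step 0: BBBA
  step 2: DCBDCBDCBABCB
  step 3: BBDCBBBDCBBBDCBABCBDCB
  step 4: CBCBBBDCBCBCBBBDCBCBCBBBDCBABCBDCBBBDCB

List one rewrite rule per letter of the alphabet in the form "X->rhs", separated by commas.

A->AB, B->CB, C->D, D->BB

  step 3 ⇒ step 4: BBDCBBBDCBBBDCBABCBDCB ⇒ CB·CB·BB·D·CB·CB·CB·BB·D·CB·CB·CB·BB·D·CB·AB·CB·D·CB·BB·D·CB
    A ↦ AB
    B ↦ CB
    C ↦ D
    D ↦ BB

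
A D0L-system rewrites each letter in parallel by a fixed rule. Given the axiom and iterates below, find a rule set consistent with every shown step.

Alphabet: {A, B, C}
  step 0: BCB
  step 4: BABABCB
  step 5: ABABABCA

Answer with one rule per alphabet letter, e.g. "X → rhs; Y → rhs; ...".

  step 4 ⇒ step 5: BABABCB ⇒ A·B·A·B·A·BC·A
    A ↦ B
    B ↦ A
    C ↦ BC

A->B, B->A, C->BC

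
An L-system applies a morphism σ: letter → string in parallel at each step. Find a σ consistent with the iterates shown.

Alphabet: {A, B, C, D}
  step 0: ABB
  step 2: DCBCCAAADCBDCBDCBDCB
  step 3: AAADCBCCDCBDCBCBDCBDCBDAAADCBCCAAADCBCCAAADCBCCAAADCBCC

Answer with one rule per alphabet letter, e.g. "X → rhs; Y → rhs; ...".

A->CBD, B->CC, C->DCB, D->AAA

  step 2 ⇒ step 3: DCBCCAAADCBDCBDCBDCB ⇒ AAA·DCB·CC·DCB·DCB·CBD·CBD·CBD·AAA·DCB·CC·AAA·DCB·CC·AAA·DCB·CC·AAA·DCB·CC
    A ↦ CBD
    B ↦ CC
    C ↦ DCB
    D ↦ AAA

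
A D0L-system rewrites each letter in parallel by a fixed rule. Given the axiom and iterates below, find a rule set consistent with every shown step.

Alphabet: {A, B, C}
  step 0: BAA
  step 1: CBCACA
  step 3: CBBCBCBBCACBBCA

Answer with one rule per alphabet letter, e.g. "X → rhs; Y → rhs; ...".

A->CA, B->CB, C->B

  step 0 ⇒ step 1: BAA ⇒ CB·CA·CA
    A ↦ CA
    B ↦ CB
    C ↦ B  (constrained at step 1)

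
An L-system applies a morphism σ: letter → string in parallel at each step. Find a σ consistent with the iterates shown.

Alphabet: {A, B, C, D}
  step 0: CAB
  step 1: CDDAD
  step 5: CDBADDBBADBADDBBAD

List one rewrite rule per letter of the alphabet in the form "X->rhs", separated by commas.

  step 0 ⇒ step 1: CAB ⇒ CD·D·AD
    A ↦ D
    B ↦ AD
    C ↦ CD
    D ↦ B  (constrained at step 1)

A->D, B->AD, C->CD, D->B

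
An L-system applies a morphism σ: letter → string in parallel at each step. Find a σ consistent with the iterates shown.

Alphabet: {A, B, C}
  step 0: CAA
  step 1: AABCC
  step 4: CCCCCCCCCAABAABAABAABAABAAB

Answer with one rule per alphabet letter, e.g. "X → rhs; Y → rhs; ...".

  step 0 ⇒ step 1: CAA ⇒ AAB·C·C
    A ↦ C
    C ↦ AAB
    B ↦ C  (constrained at step 1)

A->C, B->C, C->AAB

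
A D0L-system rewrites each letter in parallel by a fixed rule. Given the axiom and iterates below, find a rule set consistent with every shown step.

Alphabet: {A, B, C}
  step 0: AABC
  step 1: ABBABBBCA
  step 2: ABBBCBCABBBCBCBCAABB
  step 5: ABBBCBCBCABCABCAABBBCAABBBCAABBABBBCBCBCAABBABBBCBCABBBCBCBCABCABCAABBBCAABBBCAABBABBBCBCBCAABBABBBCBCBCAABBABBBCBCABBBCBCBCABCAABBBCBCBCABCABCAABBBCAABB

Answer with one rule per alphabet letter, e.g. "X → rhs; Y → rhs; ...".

A->ABB, B->BC, C->A

  step 1 ⇒ step 2: ABBABBBCA ⇒ ABB·BC·BC·ABB·BC·BC·BC·A·ABB
    A ↦ ABB
    B ↦ BC
    C ↦ A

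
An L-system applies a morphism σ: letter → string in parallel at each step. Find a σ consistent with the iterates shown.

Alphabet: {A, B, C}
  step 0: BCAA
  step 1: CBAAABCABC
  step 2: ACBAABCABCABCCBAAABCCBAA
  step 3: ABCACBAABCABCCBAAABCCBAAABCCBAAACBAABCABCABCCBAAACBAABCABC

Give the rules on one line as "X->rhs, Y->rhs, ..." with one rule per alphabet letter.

  step 2 ⇒ step 3: ACBAABCABCABCCBAAABCCBAA ⇒ ABC·A·CBA·ABC·ABC·CBA·A·ABC·CBA·A·ABC·CBA·A·A·CBA·ABC·ABC·ABC·CBA·A·A·CBA·ABC·ABC
    A ↦ ABC
    B ↦ CBA
    C ↦ A

A->ABC, B->CBA, C->A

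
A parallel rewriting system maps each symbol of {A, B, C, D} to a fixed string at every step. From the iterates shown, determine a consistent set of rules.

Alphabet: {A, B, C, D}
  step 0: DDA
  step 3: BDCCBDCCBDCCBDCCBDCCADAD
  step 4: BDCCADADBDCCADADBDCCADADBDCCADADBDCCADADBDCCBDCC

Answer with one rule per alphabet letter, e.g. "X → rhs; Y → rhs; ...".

A->BD, B->BD, C->AD, D->CC

  step 3 ⇒ step 4: BDCCBDCCBDCCBDCCBDCCADAD ⇒ BD·CC·AD·AD·BD·CC·AD·AD·BD·CC·AD·AD·BD·CC·AD·AD·BD·CC·AD·AD·BD·CC·BD·CC
    A ↦ BD
    B ↦ BD
    C ↦ AD
    D ↦ CC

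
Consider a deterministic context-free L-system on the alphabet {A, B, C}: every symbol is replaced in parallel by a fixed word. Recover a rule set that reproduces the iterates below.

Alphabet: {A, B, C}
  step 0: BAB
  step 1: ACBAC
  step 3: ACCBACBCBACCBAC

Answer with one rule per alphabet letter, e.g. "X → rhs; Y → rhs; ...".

A->B, B->AC, C->CB

  step 0 ⇒ step 1: BAB ⇒ AC·B·AC
    A ↦ B
    B ↦ AC
    C ↦ CB  (constrained at step 1)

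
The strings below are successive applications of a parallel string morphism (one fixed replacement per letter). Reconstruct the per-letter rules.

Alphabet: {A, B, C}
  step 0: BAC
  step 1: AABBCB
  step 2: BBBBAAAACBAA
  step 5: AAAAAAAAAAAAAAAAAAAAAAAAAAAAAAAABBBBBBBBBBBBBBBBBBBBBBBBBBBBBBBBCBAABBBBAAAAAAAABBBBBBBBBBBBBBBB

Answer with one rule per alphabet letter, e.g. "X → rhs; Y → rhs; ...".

A->BB, B->AA, C->CB

  step 1 ⇒ step 2: AABBCB ⇒ BB·BB·AA·AA·CB·AA
    A ↦ BB
    B ↦ AA
    C ↦ CB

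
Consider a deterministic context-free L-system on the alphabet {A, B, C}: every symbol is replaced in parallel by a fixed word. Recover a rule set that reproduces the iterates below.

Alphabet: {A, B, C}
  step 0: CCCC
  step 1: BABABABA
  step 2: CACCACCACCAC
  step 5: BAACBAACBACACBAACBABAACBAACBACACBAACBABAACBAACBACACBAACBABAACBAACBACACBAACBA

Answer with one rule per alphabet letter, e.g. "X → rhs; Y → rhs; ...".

  step 1 ⇒ step 2: BABABABA ⇒ C·AC·C·AC·C·AC·C·AC
    A ↦ AC
    B ↦ C
  step 0 ⇒ step 1: CCCC ⇒ BA·BA·BA·BA
    C ↦ BA

A->AC, B->C, C->BA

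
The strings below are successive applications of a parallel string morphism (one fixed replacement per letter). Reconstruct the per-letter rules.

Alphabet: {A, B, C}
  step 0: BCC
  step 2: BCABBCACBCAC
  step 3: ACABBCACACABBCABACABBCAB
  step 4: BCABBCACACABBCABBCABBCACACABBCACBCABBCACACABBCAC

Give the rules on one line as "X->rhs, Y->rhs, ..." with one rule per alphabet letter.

  step 3 ⇒ step 4: ACABBCACACABBCABACABBCAB ⇒ BC·AB·BC·AC·AC·AB·BC·AB·BC·AB·BC·AC·AC·AB·BC·AC·BC·AB·BC·AC·AC·AB·BC·AC
    A ↦ BC
    B ↦ AC
    C ↦ AB

A->BC, B->AC, C->AB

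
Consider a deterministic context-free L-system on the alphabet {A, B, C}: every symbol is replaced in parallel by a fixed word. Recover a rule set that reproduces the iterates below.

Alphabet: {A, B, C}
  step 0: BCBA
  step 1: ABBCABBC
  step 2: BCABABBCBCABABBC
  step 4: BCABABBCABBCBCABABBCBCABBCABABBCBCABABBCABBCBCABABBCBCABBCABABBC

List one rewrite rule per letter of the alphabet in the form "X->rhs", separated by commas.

  step 1 ⇒ step 2: ABBCABBC ⇒ BC·AB·AB·BC·BC·AB·AB·BC
    A ↦ BC
    B ↦ AB
    C ↦ BC

A->BC, B->AB, C->BC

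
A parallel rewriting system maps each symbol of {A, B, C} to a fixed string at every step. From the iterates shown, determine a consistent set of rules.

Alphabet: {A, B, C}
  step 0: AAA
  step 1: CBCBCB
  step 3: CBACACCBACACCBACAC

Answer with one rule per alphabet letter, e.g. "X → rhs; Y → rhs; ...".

  step 0 ⇒ step 1: AAA ⇒ CB·CB·CB
    A ↦ CB
    B ↦ C  (constrained at step 1)
    C ↦ AC  (constrained at step 1)

A->CB, B->C, C->AC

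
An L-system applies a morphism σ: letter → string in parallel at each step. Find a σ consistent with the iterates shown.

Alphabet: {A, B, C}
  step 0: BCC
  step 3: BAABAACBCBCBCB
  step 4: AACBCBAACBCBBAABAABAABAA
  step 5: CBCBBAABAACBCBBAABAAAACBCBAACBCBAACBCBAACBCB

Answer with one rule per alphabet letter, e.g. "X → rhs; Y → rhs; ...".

  step 4 ⇒ step 5: AACBCBAACBCBBAABAABAABAA ⇒ CB·CB·B·AA·B·AA·CB·CB·B·AA·B·AA·AA·CB·CB·AA·CB·CB·AA·CB·CB·AA·CB·CB
    A ↦ CB
    B ↦ AA
    C ↦ B

A->CB, B->AA, C->B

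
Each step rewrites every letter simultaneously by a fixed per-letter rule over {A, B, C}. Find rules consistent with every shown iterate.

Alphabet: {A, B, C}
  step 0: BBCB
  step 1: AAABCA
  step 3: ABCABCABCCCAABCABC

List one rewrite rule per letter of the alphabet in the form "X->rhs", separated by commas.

A->C, B->A, C->ABC

  step 0 ⇒ step 1: BBCB ⇒ A·A·ABC·A
    B ↦ A
    C ↦ ABC
    A ↦ C  (constrained at step 1)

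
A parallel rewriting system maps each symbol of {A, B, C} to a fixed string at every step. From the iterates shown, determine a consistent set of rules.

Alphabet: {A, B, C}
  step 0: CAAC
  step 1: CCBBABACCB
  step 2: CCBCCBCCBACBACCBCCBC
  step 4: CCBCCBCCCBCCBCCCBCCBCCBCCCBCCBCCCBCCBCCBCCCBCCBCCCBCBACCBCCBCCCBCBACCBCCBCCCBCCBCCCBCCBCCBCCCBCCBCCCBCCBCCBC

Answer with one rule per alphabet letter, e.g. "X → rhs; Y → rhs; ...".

A->BA, B->C, C->CCB

  step 1 ⇒ step 2: CCBBABACCB ⇒ CCB·CCB·C·C·BA·C·BA·CCB·CCB·C
    A ↦ BA
    B ↦ C
    C ↦ CCB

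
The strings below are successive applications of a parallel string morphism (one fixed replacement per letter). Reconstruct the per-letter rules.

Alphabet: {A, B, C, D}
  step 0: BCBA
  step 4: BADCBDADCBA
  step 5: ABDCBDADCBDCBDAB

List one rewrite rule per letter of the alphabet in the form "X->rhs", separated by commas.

  step 4 ⇒ step 5: BADCBDADCBA ⇒ A·B·DC·BD·A·DC·B·DC·BD·A·B
    A ↦ B
    B ↦ A
    C ↦ BD
    D ↦ DC

A->B, B->A, C->BD, D->DC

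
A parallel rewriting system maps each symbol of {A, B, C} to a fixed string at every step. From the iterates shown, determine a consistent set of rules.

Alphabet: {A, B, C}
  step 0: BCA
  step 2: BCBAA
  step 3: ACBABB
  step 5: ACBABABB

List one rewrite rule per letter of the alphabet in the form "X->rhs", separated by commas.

A->B, B->A, C->CB

  step 2 ⇒ step 3: BCBAA ⇒ A·CB·A·B·B
    A ↦ B
    B ↦ A
    C ↦ CB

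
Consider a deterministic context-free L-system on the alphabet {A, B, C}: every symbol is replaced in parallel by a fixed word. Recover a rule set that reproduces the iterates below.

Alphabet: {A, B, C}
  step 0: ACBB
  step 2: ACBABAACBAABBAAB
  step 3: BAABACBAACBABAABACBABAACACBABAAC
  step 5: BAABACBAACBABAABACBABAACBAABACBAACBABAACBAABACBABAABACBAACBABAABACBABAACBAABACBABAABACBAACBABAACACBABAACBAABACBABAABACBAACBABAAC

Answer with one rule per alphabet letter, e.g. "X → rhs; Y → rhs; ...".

  step 2 ⇒ step 3: ACBABAACBAABBAAB ⇒ BA·AB·AC·BA·AC·BA·BA·AB·AC·BA·BA·AC·AC·BA·BA·AC
    A ↦ BA
    B ↦ AC
    C ↦ AB

A->BA, B->AC, C->AB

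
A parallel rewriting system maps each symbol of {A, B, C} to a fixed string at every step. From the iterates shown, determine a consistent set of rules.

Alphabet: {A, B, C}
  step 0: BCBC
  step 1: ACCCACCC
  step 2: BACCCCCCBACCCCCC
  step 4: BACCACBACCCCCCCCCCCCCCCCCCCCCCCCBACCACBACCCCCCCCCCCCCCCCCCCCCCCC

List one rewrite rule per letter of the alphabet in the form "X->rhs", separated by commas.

A->BA, B->AC, C->CC

  step 1 ⇒ step 2: ACCCACCC ⇒ BA·CC·CC·CC·BA·CC·CC·CC
    A ↦ BA
    C ↦ CC
  step 0 ⇒ step 1: BCBC ⇒ AC·CC·AC·CC
    B ↦ AC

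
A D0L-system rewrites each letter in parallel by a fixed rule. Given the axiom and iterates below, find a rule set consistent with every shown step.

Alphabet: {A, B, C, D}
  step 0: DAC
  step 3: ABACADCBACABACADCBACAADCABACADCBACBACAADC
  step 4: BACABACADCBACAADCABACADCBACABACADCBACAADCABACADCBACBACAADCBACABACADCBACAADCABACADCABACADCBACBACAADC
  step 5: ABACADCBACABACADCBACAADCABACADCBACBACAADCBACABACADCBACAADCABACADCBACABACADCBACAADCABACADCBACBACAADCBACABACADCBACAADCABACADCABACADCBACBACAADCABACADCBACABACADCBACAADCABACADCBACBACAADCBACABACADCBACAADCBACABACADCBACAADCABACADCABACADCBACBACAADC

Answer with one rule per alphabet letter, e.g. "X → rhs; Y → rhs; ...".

A->BAC, B->A, C->ADC, D->A

  step 4 ⇒ step 5: BACABACADCBACAADCABACADCBACABACADCBACAADCABACADCBACBACAADCBACABACADCBACAADCABACADCABACADCBACBACAADC ⇒ A·BAC·ADC·BAC·A·BAC·ADC·BAC·A·ADC·A·BAC·ADC·BAC·BAC·A·ADC·BAC·A·BAC·ADC·BAC·A·ADC·A·BAC·ADC·BAC·A·BAC·ADC·BAC·A·ADC·A·BAC·ADC·BAC·BAC·A·ADC·BAC·A·BAC·ADC·BAC·A·ADC·A·BAC·ADC·A·BAC·ADC·BAC·BAC·A·ADC·A·BAC·ADC·BAC·A·BAC·ADC·BAC·A·ADC·A·BAC·ADC·BAC·BAC·A·ADC·BAC·A·BAC·ADC·BAC·A·ADC·BAC·A·BAC·ADC·BAC·A·ADC·A·BAC·ADC·A·BAC·ADC·BAC·BAC·A·ADC
    A ↦ BAC
    B ↦ A
    C ↦ ADC
    D ↦ A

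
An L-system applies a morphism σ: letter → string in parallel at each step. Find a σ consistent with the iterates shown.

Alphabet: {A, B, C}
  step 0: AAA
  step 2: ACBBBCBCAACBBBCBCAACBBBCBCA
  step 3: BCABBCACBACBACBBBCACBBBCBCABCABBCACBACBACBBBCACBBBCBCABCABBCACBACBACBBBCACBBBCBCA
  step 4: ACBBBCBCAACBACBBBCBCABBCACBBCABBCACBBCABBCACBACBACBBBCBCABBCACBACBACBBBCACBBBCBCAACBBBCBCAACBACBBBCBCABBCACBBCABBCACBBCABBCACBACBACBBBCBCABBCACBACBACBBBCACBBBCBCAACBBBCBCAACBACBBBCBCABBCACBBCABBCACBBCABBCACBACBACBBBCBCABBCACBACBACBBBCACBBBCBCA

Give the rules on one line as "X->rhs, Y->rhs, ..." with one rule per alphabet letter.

A->BCA, B->ACB, C->BBC

  step 3 ⇒ step 4: BCABBCACBACBACBBBCACBBBCBCABCABBCACBACBACBBBCACBBBCBCABCABBCACBACBACBBBCACBBBCBCA ⇒ ACB·BBC·BCA·ACB·ACB·BBC·BCA·BBC·ACB·BCA·BBC·ACB·BCA·BBC·ACB·ACB·ACB·BBC·BCA·BBC·ACB·ACB·ACB·BBC·ACB·BBC·BCA·ACB·BBC·BCA·ACB·ACB·BBC·BCA·BBC·ACB·BCA·BBC·ACB·BCA·BBC·ACB·ACB·ACB·BBC·BCA·BBC·ACB·ACB·ACB·BBC·ACB·BBC·BCA·ACB·BBC·BCA·ACB·ACB·BBC·BCA·BBC·ACB·BCA·BBC·ACB·BCA·BBC·ACB·ACB·ACB·BBC·BCA·BBC·ACB·ACB·ACB·BBC·ACB·BBC·BCA
    A ↦ BCA
    B ↦ ACB
    C ↦ BBC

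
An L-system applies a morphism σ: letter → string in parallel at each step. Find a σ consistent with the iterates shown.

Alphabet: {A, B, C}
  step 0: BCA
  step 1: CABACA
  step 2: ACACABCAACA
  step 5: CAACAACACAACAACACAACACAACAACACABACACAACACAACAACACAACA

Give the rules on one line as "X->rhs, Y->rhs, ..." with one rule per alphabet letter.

  step 1 ⇒ step 2: CABACA ⇒ A·CA·CAB·CA·A·CA
    A ↦ CA
    B ↦ CAB
    C ↦ A

A->CA, B->CAB, C->A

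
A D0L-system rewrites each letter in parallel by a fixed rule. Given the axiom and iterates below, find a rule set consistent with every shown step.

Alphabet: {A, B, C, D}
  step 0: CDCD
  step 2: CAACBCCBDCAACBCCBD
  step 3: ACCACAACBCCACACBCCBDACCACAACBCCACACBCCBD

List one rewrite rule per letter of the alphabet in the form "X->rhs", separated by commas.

A->CA, B->BCC, C->AC, D->BD

  step 2 ⇒ step 3: CAACBCCBDCAACBCCBD ⇒ AC·CA·CA·AC·BCC·AC·AC·BCC·BD·AC·CA·CA·AC·BCC·AC·AC·BCC·BD
    A ↦ CA
    B ↦ BCC
    C ↦ AC
    D ↦ BD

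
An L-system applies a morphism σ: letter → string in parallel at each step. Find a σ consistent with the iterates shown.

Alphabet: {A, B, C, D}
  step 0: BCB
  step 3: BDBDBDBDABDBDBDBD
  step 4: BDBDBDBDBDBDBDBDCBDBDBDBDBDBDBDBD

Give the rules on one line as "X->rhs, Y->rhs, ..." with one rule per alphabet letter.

  step 3 ⇒ step 4: BDBDBDBDABDBDBDBD ⇒ BD·BD·BD·BD·BD·BD·BD·BD·C·BD·BD·BD·BD·BD·BD·BD·BD
    A ↦ C
    B ↦ BD
    D ↦ BD
    C ↦ A  (constrained at step 0)

A->C, B->BD, C->A, D->BD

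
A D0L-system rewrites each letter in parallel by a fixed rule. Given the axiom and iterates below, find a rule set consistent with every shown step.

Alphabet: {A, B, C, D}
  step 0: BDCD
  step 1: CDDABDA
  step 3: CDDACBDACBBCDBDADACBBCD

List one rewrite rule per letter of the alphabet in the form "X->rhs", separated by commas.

A->CB, B->CD, C->B, D->DA

  step 0 ⇒ step 1: BDCD ⇒ CD·DA·B·DA
    B ↦ CD
    C ↦ B
    D ↦ DA
    A ↦ CB  (constrained at step 1)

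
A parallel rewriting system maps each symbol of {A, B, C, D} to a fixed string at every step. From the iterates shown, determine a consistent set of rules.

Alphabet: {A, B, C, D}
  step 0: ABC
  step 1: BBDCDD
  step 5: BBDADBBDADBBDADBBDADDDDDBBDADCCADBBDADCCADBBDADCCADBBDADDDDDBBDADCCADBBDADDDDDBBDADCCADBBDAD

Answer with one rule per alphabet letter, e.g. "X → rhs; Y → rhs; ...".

  step 0 ⇒ step 1: ABC ⇒ BBD·C·DD
    A ↦ BBD
    B ↦ C
    C ↦ DD
    D ↦ AD  (constrained at step 1)

A->BBD, B->C, C->DD, D->AD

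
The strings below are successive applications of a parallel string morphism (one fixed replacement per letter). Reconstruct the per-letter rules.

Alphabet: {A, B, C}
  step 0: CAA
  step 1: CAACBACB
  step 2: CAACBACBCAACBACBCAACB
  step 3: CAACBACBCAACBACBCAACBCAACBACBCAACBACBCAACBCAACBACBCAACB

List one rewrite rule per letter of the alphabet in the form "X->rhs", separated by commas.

  step 2 ⇒ step 3: CAACBACBCAACBACBCAACB ⇒ CA·ACB·ACB·CA·ACB·ACB·CA·ACB·CA·ACB·ACB·CA·ACB·ACB·CA·ACB·CA·ACB·ACB·CA·ACB
    A ↦ ACB
    B ↦ ACB
    C ↦ CA

A->ACB, B->ACB, C->CA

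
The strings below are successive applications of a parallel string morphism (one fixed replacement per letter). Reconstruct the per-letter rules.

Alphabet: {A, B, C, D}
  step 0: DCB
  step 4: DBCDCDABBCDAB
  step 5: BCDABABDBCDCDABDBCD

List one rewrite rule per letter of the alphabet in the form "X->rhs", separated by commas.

A->DB, B->CD, C->A, D->B

  step 4 ⇒ step 5: DBCDCDABBCDAB ⇒ B·CD·A·B·A·B·DB·CD·CD·A·B·DB·CD
    A ↦ DB
    B ↦ CD
    C ↦ A
    D ↦ B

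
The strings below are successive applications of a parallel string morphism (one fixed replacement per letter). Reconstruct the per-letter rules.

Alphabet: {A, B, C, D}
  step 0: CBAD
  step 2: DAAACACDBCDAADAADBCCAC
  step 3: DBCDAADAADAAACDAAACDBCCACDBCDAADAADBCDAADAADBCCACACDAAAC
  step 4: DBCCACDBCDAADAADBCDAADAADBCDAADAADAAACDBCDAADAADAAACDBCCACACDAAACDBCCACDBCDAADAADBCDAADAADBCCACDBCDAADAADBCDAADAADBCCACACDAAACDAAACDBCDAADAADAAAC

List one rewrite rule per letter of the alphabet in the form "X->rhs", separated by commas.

A->DAA, B->C, C->AC, D->DBC

  step 3 ⇒ step 4: DBCDAADAADAAACDAAACDBCCACDBCDAADAADBCDAADAADBCCACACDAAAC ⇒ DBC·C·AC·DBC·DAA·DAA·DBC·DAA·DAA·DBC·DAA·DAA·DAA·AC·DBC·DAA·DAA·DAA·AC·DBC·C·AC·AC·DAA·AC·DBC·C·AC·DBC·DAA·DAA·DBC·DAA·DAA·DBC·C·AC·DBC·DAA·DAA·DBC·DAA·DAA·DBC·C·AC·AC·DAA·AC·DAA·AC·DBC·DAA·DAA·DAA·AC
    A ↦ DAA
    B ↦ C
    C ↦ AC
    D ↦ DBC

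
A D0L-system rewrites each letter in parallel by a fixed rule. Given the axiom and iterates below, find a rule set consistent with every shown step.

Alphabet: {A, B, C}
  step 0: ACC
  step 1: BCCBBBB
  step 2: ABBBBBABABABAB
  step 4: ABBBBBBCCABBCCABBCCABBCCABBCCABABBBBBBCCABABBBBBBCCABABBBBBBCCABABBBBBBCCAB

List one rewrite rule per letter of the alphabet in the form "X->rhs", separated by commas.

A->BCC, B->AB, C->BB

  step 1 ⇒ step 2: BCCBBBB ⇒ AB·BB·BB·AB·AB·AB·AB
    B ↦ AB
    C ↦ BB
  step 0 ⇒ step 1: ACC ⇒ BCC·BB·BB
    A ↦ BCC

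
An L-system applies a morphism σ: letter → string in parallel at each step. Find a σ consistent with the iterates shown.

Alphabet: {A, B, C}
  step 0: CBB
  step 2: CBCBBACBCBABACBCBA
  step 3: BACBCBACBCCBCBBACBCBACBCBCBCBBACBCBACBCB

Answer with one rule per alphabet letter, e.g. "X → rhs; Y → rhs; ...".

  step 2 ⇒ step 3: CBCBBACBCBABACBCBA ⇒ BA·CBC·BA·CBC·CBC·B·BA·CBC·BA·CBC·B·CBC·B·BA·CBC·BA·CBC·B
    A ↦ B
    B ↦ CBC
    C ↦ BA

A->B, B->CBC, C->BA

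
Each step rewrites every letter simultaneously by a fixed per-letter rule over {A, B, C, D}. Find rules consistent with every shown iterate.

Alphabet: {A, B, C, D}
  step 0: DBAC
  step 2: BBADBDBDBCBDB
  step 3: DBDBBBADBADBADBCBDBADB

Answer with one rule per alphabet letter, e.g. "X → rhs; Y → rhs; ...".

A->BB, B->DB, C->CB, D->A

  step 2 ⇒ step 3: BBADBDBDBCBDB ⇒ DB·DB·BB·A·DB·A·DB·A·DB·CB·DB·A·DB
    A ↦ BB
    B ↦ DB
    C ↦ CB
    D ↦ A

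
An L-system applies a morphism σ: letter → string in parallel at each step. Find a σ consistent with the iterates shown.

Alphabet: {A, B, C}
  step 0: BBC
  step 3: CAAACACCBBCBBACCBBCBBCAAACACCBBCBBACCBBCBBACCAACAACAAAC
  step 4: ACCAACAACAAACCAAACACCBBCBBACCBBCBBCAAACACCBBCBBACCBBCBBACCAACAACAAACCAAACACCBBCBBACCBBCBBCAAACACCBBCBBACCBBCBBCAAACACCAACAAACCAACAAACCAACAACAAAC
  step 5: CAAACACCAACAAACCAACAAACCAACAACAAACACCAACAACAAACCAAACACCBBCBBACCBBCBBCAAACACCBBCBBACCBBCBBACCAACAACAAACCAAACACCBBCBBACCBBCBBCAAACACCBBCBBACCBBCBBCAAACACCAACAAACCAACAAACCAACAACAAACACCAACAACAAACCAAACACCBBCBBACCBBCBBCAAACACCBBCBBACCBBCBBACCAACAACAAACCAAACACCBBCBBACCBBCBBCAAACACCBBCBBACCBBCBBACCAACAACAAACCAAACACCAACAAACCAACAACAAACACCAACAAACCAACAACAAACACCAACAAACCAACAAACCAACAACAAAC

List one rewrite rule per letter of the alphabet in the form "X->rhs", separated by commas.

A->CAA, B->CBB, C->AC

  step 4 ⇒ step 5: ACCAACAACAAACCAAACACCBBCBBACCBBCBBCAAACACCBBCBBACCBBCBBACCAACAACAAACCAAACACCBBCBBACCBBCBBCAAACACCBBCBBACCBBCBBCAAACACCAACAAACCAACAAACCAACAACAAAC ⇒ CAA·AC·AC·CAA·CAA·AC·CAA·CAA·AC·CAA·CAA·CAA·AC·AC·CAA·CAA·CAA·AC·CAA·AC·AC·CBB·CBB·AC·CBB·CBB·CAA·AC·AC·CBB·CBB·AC·CBB·CBB·AC·CAA·CAA·CAA·AC·CAA·AC·AC·CBB·CBB·AC·CBB·CBB·CAA·AC·AC·CBB·CBB·AC·CBB·CBB·CAA·AC·AC·CAA·CAA·AC·CAA·CAA·AC·CAA·CAA·CAA·AC·AC·CAA·CAA·CAA·AC·CAA·AC·AC·CBB·CBB·AC·CBB·CBB·CAA·AC·AC·CBB·CBB·AC·CBB·CBB·AC·CAA·CAA·CAA·AC·CAA·AC·AC·CBB·CBB·AC·CBB·CBB·CAA·AC·AC·CBB·CBB·AC·CBB·CBB·AC·CAA·CAA·CAA·AC·CAA·AC·AC·CAA·CAA·AC·CAA·CAA·CAA·AC·AC·CAA·CAA·AC·CAA·CAA·CAA·AC·AC·CAA·CAA·AC·CAA·CAA·AC·CAA·CAA·CAA·AC
    A ↦ CAA
    B ↦ CBB
    C ↦ AC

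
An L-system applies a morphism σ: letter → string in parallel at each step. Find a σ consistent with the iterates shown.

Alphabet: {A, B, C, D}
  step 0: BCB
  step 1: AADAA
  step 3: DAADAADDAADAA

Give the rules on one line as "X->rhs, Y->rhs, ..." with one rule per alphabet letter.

  step 0 ⇒ step 1: BCB ⇒ AA·D·AA
    B ↦ AA
    C ↦ D
    A ↦ CB  (constrained at step 1)
    D ↦ C  (constrained at step 1)

A->CB, B->AA, C->D, D->C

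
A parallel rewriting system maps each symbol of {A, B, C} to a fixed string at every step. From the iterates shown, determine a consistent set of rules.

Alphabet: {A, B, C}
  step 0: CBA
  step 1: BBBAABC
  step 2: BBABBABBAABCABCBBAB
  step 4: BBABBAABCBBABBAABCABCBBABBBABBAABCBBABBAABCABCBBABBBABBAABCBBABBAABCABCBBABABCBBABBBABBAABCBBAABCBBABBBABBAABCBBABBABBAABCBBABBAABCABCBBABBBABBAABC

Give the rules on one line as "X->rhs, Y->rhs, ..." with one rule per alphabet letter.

A->ABC, B->BBA, C->B

  step 1 ⇒ step 2: BBBAABC ⇒ BBA·BBA·BBA·ABC·ABC·BBA·B
    A ↦ ABC
    B ↦ BBA
    C ↦ B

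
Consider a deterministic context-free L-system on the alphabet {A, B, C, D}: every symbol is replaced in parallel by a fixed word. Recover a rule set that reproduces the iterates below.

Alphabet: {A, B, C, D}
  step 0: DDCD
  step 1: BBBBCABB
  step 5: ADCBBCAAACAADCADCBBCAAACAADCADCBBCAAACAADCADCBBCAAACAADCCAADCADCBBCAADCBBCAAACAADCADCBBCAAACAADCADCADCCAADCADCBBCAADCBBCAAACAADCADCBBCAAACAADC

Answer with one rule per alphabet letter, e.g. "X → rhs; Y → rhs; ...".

  step 0 ⇒ step 1: DDCD ⇒ BB·BB·CA·BB
    C ↦ CA
    D ↦ BB
    A ↦ ADC  (constrained at step 1)
    B ↦ A  (constrained at step 1)

A->ADC, B->A, C->CA, D->BB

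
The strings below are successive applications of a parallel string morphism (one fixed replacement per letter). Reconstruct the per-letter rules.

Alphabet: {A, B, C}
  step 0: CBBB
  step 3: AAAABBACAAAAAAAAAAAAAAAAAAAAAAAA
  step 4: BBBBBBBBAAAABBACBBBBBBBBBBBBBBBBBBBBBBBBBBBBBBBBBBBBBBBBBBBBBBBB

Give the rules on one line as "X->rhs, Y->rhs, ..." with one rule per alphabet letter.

  step 3 ⇒ step 4: AAAABBACAAAAAAAAAAAAAAAAAAAAAAAA ⇒ BB·BB·BB·BB·AA·AA·BB·AC·BB·BB·BB·BB·BB·BB·BB·BB·BB·BB·BB·BB·BB·BB·BB·BB·BB·BB·BB·BB·BB·BB·BB·BB
    A ↦ BB
    B ↦ AA
    C ↦ AC

A->BB, B->AA, C->AC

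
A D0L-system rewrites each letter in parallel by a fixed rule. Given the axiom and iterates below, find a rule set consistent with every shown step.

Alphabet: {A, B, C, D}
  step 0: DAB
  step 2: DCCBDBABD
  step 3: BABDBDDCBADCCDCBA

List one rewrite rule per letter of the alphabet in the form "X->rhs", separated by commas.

  step 2 ⇒ step 3: DCCBDBABD ⇒ BA·BD·BD·DC·BA·DC·C·DC·BA
    A ↦ C
    B ↦ DC
    C ↦ BD
    D ↦ BA

A->C, B->DC, C->BD, D->BA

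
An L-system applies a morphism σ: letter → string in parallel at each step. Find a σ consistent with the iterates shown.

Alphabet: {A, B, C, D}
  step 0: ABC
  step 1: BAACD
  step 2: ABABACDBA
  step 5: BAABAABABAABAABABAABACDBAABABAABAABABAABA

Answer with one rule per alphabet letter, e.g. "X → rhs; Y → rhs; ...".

A->BA, B->A, C->CD, D->BA

  step 1 ⇒ step 2: BAACD ⇒ A·BA·BA·CD·BA
    A ↦ BA
    B ↦ A
    C ↦ CD
    D ↦ BA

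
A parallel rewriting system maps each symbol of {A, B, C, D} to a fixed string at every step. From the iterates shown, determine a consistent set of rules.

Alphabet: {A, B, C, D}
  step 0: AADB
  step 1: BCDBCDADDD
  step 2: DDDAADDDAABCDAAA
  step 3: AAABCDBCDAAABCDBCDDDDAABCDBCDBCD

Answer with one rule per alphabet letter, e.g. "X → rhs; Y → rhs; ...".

A->BCD, B->DDD, C->A, D->A

  step 2 ⇒ step 3: DDDAADDDAABCDAAA ⇒ A·A·A·BCD·BCD·A·A·A·BCD·BCD·DDD·A·A·BCD·BCD·BCD
    A ↦ BCD
    B ↦ DDD
    C ↦ A
    D ↦ A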